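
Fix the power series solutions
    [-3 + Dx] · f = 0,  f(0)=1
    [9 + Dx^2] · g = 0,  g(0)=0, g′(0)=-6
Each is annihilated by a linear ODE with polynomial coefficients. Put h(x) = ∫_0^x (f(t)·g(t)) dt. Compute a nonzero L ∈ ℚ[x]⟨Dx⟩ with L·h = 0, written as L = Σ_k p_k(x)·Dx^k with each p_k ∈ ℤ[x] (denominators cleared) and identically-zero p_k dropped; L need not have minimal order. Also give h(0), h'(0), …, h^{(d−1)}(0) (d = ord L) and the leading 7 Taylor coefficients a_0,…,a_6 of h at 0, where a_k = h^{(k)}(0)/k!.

L = 18·Dx - 6·Dx^2 + Dx^3  (order 3).
h: a_k = 0, 0, -3, -6, -9/2, 0, 27/10, …
ICs: h(0) = 0, h′(0) = 0, h′′(0) = -6.

f: a_k = 1, 3, 9/2, 9/2, 27/8, 81/40, 81/80, …
g: a_k = 0, -6, 0, 9, 0, -81/20, 0, …
f·g: L₀ = L_f ⊗_s L_g, ord ≤ 1·2.
Integrate: L := L₀·Dx.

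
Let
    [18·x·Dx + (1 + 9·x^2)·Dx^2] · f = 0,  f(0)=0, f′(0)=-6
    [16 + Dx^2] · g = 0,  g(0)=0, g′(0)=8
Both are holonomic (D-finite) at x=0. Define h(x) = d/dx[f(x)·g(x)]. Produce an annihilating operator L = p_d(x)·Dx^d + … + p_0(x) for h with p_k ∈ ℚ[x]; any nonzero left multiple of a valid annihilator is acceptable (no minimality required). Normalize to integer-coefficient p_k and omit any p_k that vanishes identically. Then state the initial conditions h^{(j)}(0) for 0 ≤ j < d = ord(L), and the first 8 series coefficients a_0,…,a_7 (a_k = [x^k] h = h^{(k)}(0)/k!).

L = (524992 + 14103936·x^2 + 183342528·x^4 + 608394240·x^6 + 1431032832·x^8 + 3627970560·x^10 + 8707129344·x^12) + (314208·x + 11036736·x^3 + 108591840·x^5 + 419904000·x^7 + 1209323520·x^9 + 2176782336·x^11)·Dx + (38012 + 1098792·x^2 + 14837580·x^4 + 64186992·x^6 + 209112192·x^8 + 589545216·x^10 + 1088391168·x^12)·Dx^2 + (19638·x + 689796·x^3 + 6786990·x^5 + 26244000·x^7 + 75582720·x^9 + 136048896·x^11)·Dx^3 + (325 + 13581·x^2 + 211167·x^4 + 1635147·x^6 + 7479540·x^8 + 22674816·x^10 + 34012224·x^12)·Dx^4  (order 4).
h: a_k = 0, -96, 0, 1088, 0, -7584, 0, 178048/3, …
ICs: h(0) = 0, h′(0) = -96, h′′(0) = 0, h′′′(0) = 6528.

f: a_k = 0, -6, 0, 18, 0, -486/5, 0, 4374/7, …
g: a_k = 0, 8, 0, -64/3, 0, 256/15, 0, -2048/315, …
f·g: L₀ = L_f ⊗_s L_g, ord ≤ 2·2.
Derive L from L₀ (diff closure).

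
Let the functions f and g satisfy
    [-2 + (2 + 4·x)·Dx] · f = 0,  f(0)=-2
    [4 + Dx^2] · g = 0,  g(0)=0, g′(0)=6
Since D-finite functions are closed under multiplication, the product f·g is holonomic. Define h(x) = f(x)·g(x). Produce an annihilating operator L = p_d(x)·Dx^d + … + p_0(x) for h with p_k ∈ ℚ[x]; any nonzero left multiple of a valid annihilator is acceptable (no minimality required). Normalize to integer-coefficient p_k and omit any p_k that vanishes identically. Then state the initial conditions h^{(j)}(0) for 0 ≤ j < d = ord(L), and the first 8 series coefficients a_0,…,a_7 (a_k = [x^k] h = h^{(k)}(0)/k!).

L = (7 + 16·x + 16·x^2) + (-2 - 4·x)·Dx + (1 + 4·x + 4·x^2)·Dx^2  (order 2).
h: a_k = 0, -12, -12, 14, 2, 19/10, -81/10, 983/84, …
ICs: h(0) = 0, h′(0) = -12.

f: a_k = -2, -2, 1, -1, 5/4, -7/4, 21/8, -33/8, …
g: a_k = 0, 6, 0, -4, 0, 4/5, 0, -8/105, …
Product ⇒ symmetric product L₀, ord ≤ 2.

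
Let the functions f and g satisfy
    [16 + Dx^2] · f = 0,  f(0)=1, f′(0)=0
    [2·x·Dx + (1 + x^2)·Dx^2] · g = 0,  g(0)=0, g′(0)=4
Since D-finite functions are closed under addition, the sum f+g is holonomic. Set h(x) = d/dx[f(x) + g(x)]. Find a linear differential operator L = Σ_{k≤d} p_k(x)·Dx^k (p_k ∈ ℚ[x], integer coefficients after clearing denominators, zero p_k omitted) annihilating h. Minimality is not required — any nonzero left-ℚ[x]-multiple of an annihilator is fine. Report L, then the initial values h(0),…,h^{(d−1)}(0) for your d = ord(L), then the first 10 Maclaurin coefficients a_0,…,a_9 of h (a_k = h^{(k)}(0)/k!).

L = (64·x + 704·x^3 + 256·x^5) + (112 + 416·x^2 + 432·x^4 + 128·x^6)·Dx + (4·x + 44·x^3 + 16·x^5)·Dx^2 + (7 + 26·x^2 + 27·x^4 + 8·x^6)·Dx^3  (order 3).
h: a_k = 4, -16, -4, 128/3, 4, -512/15, -4, 4096/315, 4, -8192/2835, …
ICs: h(0) = 4, h′(0) = -16, h′′(0) = -8.

f: a_k = 1, 0, -8, 0, 32/3, 0, -256/45, 0, 512/315, 0, …
g: a_k = 0, 4, 0, -4/3, 0, 4/5, 0, -4/7, 0, 4/9, …
L₀ := lclm(L_f,L_g); ord L₀ ≤ 2+2.
Differentiate: ansatz ord ≤ ord L₀ ⇒ L.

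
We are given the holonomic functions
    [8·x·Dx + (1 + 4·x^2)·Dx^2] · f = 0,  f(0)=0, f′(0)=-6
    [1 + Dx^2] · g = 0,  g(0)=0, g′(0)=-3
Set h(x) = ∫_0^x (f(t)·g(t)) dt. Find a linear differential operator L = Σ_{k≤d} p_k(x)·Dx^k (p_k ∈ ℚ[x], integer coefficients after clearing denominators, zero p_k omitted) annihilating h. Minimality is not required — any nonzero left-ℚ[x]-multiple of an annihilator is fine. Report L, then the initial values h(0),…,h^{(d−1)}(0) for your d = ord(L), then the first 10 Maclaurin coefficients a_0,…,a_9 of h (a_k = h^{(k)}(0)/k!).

f: a_k = 0, -6, 0, 8, 0, -96/5, 0, 384/7, 0, -512/3, …
g: a_k = 0, -3, 0, 1/2, 0, -1/40, 0, 1/1680, 0, -1/120960, …
Sym-product of L_f,L_g gives L₀ (≤ ord 4).
Integrate: L := L₀·Dx.
L = (85 + 944·x^2 + 416·x^4 + 256·x^6 + 256·x^8)·Dx + (144·x + 704·x^3 + 768·x^5 + 1024·x^7)·Dx^2 + (90 + 992·x^2 + 576·x^4 + 512·x^6 + 512·x^8)·Dx^3 + (144·x + 704·x^3 + 768·x^5 + 1024·x^7)·Dx^4 + (5 + 48·x^2 + 160·x^4 + 256·x^6 + 256·x^8)·Dx^5  (order 5).
h: a_k = 0, 0, 0, 6, 0, -27/5, 0, 247/28, 0, -155/8, …
ICs: h(0) = 0, h′(0) = 0, h′′(0) = 0, h′′′(0) = 36, h′′′′(0) = 0.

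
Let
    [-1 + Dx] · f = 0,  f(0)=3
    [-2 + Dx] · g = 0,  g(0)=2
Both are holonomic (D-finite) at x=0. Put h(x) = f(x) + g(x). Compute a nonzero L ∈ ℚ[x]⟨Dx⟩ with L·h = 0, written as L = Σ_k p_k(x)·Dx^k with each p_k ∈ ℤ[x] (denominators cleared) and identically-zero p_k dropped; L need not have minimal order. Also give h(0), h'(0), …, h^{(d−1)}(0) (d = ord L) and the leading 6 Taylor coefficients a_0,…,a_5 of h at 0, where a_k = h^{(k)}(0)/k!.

f: a_k = 3, 3, 3/2, 1/2, 1/8, 1/40, …
g: a_k = 2, 4, 4, 8/3, 4/3, 8/15, …
L₀ := lclm(L_f,L_g); ord L₀ ≤ 1+1.
L = 2 - 3·Dx + Dx^2  (order 2).
h: a_k = 5, 7, 11/2, 19/6, 35/24, 67/120, …
ICs: h(0) = 5, h′(0) = 7.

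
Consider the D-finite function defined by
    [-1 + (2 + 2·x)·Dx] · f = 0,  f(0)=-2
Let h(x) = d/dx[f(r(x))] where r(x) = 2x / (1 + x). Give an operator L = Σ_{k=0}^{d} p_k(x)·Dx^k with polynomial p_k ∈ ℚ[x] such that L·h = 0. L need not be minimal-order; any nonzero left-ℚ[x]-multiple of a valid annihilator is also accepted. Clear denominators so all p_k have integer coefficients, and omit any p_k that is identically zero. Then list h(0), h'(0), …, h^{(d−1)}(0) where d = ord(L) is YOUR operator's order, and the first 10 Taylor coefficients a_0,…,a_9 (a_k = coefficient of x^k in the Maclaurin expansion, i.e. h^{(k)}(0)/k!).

L = (-3 - 6·x) + (-1 - 4·x - 3·x^2)·Dx  (order 1).
h: a_k = -2, 6, -15, 37, -375/4, 981/4, -5271/8, 14445/8, -321291/64, 902785/64, …
ICs: h(0) = -2.

f: a_k = -2, -1, 1/4, -1/8, 5/64, -7/128, 21/512, -33/1024, 429/16384, -715/32768, …
Change of var in L_f (x↦r) gives L₀.
Differentiate: ansatz ord ≤ ord L₀ ⇒ L.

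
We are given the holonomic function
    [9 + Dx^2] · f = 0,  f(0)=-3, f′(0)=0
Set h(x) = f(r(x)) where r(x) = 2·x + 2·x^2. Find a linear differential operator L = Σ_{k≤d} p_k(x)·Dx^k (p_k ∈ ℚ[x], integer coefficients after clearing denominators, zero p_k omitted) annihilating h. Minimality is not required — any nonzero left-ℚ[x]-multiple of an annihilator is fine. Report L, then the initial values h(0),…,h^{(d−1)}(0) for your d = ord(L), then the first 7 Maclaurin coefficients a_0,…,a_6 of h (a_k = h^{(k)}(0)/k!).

L = (36 + 216·x + 432·x^2 + 288·x^3) - 2·Dx + (1 + 2·x)·Dx^2  (order 2).
h: a_k = -3, 0, 54, 108, -108, -648, -3888/5, …
ICs: h(0) = -3, h′(0) = 0.

f: a_k = -3, 0, 27/2, 0, -81/8, 0, 243/80, …
Substitute x→r, Dx→(1/r')Dx; clear ⇒ L₀.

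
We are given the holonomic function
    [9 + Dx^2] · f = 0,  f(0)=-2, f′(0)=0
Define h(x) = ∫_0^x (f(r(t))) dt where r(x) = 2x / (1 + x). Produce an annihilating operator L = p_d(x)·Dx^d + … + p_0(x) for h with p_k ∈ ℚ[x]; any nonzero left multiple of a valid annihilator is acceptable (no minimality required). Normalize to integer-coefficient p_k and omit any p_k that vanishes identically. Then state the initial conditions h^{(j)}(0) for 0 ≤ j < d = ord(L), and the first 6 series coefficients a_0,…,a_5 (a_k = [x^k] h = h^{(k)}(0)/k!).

f: a_k = -2, 0, 9, 0, -27/4, 0, …
h₀=f(r): pull back L_f along r ⇒ L₀.
h=∫₀ˣh₀: take L = L₀·Dx.
L = 36·Dx + (2 + 6·x + 6·x^2 + 2·x^3)·Dx^2 + (1 + 4·x + 6·x^2 + 4·x^3 + x^4)·Dx^3  (order 3).
h: a_k = 0, -2, 0, 12, -18, 0, …
ICs: h(0) = 0, h′(0) = -2, h′′(0) = 0.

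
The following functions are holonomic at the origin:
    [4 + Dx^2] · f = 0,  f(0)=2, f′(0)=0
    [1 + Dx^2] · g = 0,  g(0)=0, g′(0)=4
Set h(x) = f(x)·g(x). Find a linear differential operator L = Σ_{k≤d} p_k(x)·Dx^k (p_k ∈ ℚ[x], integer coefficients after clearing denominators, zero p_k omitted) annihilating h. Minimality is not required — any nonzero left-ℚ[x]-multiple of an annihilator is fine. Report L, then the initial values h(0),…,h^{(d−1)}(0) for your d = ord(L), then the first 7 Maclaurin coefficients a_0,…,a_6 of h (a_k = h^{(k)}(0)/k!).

L = 9 + 10·Dx^2 + Dx^4  (order 4).
h: a_k = 0, 8, 0, -52/3, 0, 121/15, 0, …
ICs: h(0) = 0, h′(0) = 8, h′′(0) = 0, h′′′(0) = -104.

f: a_k = 2, 0, -4, 0, 4/3, 0, -8/45, …
g: a_k = 0, 4, 0, -2/3, 0, 1/30, 0, …
f·g: L₀ = L_f ⊗_s L_g, ord ≤ 2·2.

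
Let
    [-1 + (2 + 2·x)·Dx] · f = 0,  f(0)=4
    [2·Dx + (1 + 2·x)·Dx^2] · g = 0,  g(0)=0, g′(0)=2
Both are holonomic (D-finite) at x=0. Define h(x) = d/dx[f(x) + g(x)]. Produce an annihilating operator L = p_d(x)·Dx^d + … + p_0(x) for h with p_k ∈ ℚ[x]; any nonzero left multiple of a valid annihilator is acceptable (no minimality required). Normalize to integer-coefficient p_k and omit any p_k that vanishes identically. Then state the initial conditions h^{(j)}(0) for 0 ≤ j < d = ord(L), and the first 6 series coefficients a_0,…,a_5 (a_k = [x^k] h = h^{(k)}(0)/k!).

L = (10 + 4·x) + (29 + 52·x + 20·x^2)·Dx + (6 + 22·x + 24·x^2 + 8·x^3)·Dx^2  (order 2).
h: a_k = 4, -5, 35/4, -133/8, 2083/64, -8255/128, …
ICs: h(0) = 4, h′(0) = -5.

f: a_k = 4, 2, -1/2, 1/4, -5/32, 7/64, …
g: a_k = 0, 2, -2, 8/3, -4, 32/5, …
h₀=f+g: left-lcm gives L₀, ord ≤ 3.
Differentiate: ansatz ord ≤ ord L₀ ⇒ L.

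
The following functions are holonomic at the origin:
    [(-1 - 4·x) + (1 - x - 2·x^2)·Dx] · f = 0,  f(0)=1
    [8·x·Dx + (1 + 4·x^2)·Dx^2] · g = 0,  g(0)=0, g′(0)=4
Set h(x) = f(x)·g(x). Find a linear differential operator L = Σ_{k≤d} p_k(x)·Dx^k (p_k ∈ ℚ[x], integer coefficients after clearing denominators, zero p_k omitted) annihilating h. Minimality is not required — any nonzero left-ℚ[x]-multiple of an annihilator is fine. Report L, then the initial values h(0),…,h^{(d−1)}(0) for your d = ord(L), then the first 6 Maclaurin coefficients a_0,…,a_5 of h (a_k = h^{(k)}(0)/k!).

L = (4 + 8·x + 48·x^2) + (2 + 16·x^2 + 48·x^3)·Dx + (-1 + x - 2·x^2 + 4·x^3 + 8·x^4)·Dx^2  (order 2).
h: a_k = 0, 4, 4, 20/3, 44/3, 204/5, …
ICs: h(0) = 0, h′(0) = 4.

f: a_k = 1, 1, 3, 5, 11, 21, …
g: a_k = 0, 4, 0, -16/3, 0, 64/5, …
f·g: L₀ = L_f ⊗_s L_g, ord ≤ 1·2.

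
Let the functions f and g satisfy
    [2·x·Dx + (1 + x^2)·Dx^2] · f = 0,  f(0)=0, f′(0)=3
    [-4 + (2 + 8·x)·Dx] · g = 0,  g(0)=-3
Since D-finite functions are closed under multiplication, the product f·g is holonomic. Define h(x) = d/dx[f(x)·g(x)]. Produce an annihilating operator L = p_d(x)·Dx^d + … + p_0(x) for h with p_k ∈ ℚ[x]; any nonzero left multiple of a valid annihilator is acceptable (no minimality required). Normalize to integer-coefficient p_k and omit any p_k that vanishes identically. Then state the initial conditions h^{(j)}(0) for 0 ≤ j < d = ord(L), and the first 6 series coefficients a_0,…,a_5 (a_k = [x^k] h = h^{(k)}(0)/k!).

f: a_k = 0, 3, 0, -1, 0, 3/5, …
g: a_k = -3, -6, 6, -12, 30, -84, …
L₀ := L_f ⊗_s L_g (sym. prod.), ord ≤ 2.
h₀' ⇒ L via d/dx closure of L₀.
L = (-10 + 40·x + 98·x^2 - 24·x^3 - 12·x^4) + (13 + 66·x + 117·x^2 + 226·x^3 - 84·x^4 - 48·x^5)·Dx + (3 + 23·x + 42·x^2 - x^3 + 23·x^4 - 24·x^5 - 16·x^6)·Dx^2  (order 2).
h: a_k = -9, -36, 63, -120, 411, -7308/5, …
ICs: h(0) = -9, h′(0) = -36.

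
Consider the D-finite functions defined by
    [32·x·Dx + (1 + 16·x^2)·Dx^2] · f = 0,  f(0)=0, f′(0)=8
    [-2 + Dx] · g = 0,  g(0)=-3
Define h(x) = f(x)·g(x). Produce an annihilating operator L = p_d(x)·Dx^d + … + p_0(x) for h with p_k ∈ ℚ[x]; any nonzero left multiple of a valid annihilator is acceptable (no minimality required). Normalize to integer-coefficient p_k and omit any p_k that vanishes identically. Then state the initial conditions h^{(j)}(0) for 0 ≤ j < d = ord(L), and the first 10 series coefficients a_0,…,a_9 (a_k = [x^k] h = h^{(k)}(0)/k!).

f: a_k = 0, 8, 0, -128/3, 0, 2048/5, 0, -32768/7, 0, 524288/9, …
g: a_k = -3, -6, -6, -4, -2, -4/5, -4/15, -8/105, -2/105, -4/945, …
f·g: L₀ = L_f ⊗_s L_g, ord ≤ 2·1.
L = (4 - 64·x + 64·x^2) + (-4 + 32·x - 64·x^2)·Dx + (1 + 16·x^2)·Dx^2  (order 2).
h: a_k = 0, -24, -48, 80, 224, -4944/5, -6880/3, 408416/35, 2780608/105, -46457392/315, …
ICs: h(0) = 0, h′(0) = -24.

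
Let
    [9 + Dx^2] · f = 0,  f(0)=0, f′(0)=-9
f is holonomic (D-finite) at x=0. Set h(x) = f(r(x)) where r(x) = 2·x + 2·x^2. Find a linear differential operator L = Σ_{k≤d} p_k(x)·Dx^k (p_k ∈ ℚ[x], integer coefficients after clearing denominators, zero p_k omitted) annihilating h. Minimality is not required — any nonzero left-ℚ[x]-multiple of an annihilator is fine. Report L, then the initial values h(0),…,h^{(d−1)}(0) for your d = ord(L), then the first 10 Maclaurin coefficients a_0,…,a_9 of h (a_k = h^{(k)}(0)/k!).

f: a_k = 0, -9, 0, 27/2, 0, -243/40, 0, 729/560, 0, -729/4480, …
f∘r: x↦r, Dx↦Dx/r' in L_f ⇒ L₀.
L = (36 + 216·x + 432·x^2 + 288·x^3) - 2·Dx + (1 + 2·x)·Dx^2  (order 2).
h: a_k = 0, -18, -18, 108, 324, 648/5, -864, -62208/35, -3888/5, 85536/35, …
ICs: h(0) = 0, h′(0) = -18.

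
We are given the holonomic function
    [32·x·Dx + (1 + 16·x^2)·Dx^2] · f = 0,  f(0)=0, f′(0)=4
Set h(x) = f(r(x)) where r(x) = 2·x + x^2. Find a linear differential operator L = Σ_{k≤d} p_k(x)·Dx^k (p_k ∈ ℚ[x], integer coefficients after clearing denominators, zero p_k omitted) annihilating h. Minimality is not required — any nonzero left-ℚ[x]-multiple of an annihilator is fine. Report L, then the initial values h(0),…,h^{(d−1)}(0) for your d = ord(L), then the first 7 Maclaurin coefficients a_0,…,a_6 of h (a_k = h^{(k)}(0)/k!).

L = (-1 + 128·x + 256·x^2 + 192·x^3 + 48·x^4)·Dx + (1 + x + 64·x^2 + 128·x^3 + 80·x^4 + 16·x^5)·Dx^2  (order 2).
h: a_k = 0, 8, 4, -512/3, -256, 32128/5, 49088/3, …
ICs: h(0) = 0, h′(0) = 8.

f: a_k = 0, 4, 0, -64/3, 0, 1024/5, 0, …
Substitute x→r, Dx→(1/r')Dx; clear ⇒ L₀.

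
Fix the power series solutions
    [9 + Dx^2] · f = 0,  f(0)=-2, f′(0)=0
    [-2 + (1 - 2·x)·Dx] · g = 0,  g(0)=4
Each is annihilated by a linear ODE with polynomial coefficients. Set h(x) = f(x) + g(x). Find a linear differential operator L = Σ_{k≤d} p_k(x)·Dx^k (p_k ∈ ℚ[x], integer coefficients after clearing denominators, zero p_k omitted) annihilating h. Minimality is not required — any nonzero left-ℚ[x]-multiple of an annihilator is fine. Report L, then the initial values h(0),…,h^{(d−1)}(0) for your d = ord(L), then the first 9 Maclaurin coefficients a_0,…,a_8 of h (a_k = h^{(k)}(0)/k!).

L = (-594 + 648·x - 648·x^2) + (153 - 630·x + 972·x^2 - 648·x^3)·Dx + (-66 + 72·x - 72·x^2)·Dx^2 + (17 - 70·x + 108·x^2 - 72·x^3)·Dx^3  (order 3).
h: a_k = 2, 8, 25, 32, 229/4, 128, 10321/40, 512, 2293031/2240, …
ICs: h(0) = 2, h′(0) = 8, h′′(0) = 50.

f: a_k = -2, 0, 9, 0, -27/4, 0, 81/40, 0, -729/2240, …
g: a_k = 4, 8, 16, 32, 64, 128, 256, 512, 1024, …
Sum ⇒ L₀ = lclm(L_f,L_g) in ℚ(x)⟨Dx⟩.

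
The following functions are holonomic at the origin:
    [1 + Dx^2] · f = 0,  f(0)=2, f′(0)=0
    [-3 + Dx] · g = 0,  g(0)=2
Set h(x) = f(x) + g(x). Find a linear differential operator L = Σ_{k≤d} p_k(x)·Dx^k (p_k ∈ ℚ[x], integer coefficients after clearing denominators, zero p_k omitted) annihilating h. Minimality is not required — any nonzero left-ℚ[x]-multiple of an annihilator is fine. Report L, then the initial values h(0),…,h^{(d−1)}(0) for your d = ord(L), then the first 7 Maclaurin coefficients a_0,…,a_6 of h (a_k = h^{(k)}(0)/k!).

f: a_k = 2, 0, -1, 0, 1/12, 0, -1/360, …
g: a_k = 2, 6, 9, 9, 27/4, 81/20, 81/40, …
Sum ⇒ L₀ = lclm(L_f,L_g) in ℚ(x)⟨Dx⟩.
L = -3 + Dx - 3·Dx^2 + Dx^3  (order 3).
h: a_k = 4, 6, 8, 9, 41/6, 81/20, 91/45, …
ICs: h(0) = 4, h′(0) = 6, h′′(0) = 16.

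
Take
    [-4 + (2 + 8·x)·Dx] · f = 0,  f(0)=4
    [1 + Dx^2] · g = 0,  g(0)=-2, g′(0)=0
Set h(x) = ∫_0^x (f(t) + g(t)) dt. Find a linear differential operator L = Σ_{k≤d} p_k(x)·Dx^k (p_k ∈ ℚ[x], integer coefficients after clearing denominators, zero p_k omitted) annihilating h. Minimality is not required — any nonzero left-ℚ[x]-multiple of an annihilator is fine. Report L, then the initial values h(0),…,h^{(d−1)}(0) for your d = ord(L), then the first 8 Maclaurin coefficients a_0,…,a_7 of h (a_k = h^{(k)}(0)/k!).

L = (-26 - 16·x - 32·x^2)·Dx + (-3 - 4·x + 48·x^2 + 64·x^3)·Dx^2 + (-26 - 16·x - 32·x^2)·Dx^3 + (-3 - 4·x + 48·x^2 + 64·x^3)·Dx^4  (order 4).
h: a_k = 0, 2, 4, -7/3, 4, -481/60, 56/3, -120959/2520, …
ICs: h(0) = 0, h′(0) = 2, h′′(0) = 8, h′′′(0) = -14.

f: a_k = 4, 8, -8, 16, -40, 112, -336, 1056, …
g: a_k = -2, 0, 1, 0, -1/12, 0, 1/360, 0, …
L₀ := lclm(L_f,L_g); ord L₀ ≤ 1+2.
Integrate: L := L₀·Dx.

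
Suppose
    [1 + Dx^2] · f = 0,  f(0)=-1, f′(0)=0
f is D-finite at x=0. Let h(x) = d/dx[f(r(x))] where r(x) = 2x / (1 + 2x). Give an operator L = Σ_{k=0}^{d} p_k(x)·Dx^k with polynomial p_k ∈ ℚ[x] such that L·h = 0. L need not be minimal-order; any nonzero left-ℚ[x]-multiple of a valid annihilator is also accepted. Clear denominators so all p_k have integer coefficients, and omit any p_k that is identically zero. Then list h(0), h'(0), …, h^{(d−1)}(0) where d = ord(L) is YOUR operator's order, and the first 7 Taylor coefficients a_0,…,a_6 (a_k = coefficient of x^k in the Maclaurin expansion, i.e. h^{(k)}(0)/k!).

f: a_k = -1, 0, 1/2, 0, -1/24, 0, 1/720, …
L₀ from L_f via x↦r, Dx↦r'^{-1}Dx.
Derive L from L₀ (diff closure).
L = (28 + 96·x + 96·x^2) + (12 + 72·x + 144·x^2 + 96·x^3)·Dx + (1 + 8·x + 24·x^2 + 32·x^3 + 16·x^4)·Dx^2  (order 2).
h: a_k = 0, 4, -24, 280/3, -880/3, 12008/15, -9744/5, …
ICs: h(0) = 0, h′(0) = 4.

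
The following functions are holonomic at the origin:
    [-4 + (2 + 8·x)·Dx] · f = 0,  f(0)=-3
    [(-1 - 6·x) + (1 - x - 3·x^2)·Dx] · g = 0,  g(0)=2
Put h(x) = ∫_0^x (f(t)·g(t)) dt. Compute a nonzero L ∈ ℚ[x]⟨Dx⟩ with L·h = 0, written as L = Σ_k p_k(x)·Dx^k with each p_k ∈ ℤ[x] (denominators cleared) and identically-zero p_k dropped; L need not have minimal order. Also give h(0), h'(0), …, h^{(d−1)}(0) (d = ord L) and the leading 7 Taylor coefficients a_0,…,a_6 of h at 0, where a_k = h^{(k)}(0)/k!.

L = (3 + 8·x + 18·x^2)·Dx + (-1 - 3·x + 7·x^2 + 12·x^3)·Dx^2  (order 2).
h: a_k = 0, -6, -9, -8, -51/2, -114/5, -98, …
ICs: h(0) = 0, h′(0) = -6.

f: a_k = -3, -6, 6, -12, 30, -84, 252, …
g: a_k = 2, 2, 8, 14, 38, 80, 194, …
Sym-product of L_f,L_g gives L₀ (≤ ord 1).
h=∫h₀ ⇒ L = L₀·Dx.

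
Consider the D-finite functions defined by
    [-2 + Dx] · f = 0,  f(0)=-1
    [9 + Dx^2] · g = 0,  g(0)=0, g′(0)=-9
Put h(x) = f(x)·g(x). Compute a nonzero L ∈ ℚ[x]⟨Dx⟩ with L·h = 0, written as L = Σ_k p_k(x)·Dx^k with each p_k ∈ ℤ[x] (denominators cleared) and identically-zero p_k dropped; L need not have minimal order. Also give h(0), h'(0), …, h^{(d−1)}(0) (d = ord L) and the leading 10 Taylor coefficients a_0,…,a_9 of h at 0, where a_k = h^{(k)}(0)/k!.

L = 13 - 4·Dx + Dx^2  (order 2).
h: a_k = 0, 9, 18, 9/2, -15, -597/40, -69/20, 1483/560, 17/8, 2089/4480, …
ICs: h(0) = 0, h′(0) = 9.

f: a_k = -1, -2, -2, -4/3, -2/3, -4/15, -4/45, -8/315, -2/315, -4/2835, …
g: a_k = 0, -9, 0, 27/2, 0, -243/40, 0, 729/560, 0, -729/4480, …
h₀=f·g: eliminate ⇒ L₀, order ≤ 1·2.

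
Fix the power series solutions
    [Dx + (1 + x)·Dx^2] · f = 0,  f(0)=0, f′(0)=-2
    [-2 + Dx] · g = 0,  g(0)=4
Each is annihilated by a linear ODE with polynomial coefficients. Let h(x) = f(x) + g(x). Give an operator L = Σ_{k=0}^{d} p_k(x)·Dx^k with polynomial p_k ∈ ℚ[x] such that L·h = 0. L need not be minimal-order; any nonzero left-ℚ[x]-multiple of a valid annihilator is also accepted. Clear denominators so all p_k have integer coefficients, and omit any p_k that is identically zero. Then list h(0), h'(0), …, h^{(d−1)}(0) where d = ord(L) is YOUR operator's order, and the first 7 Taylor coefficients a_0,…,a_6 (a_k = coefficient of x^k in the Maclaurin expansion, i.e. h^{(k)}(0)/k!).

L = (-8 - 4·x)·Dx + (-2 - 8·x - 4·x^2)·Dx^2 + (3 + 5·x + 2·x^2)·Dx^3  (order 3).
h: a_k = 4, 6, 9, 14/3, 19/6, 2/3, 31/45, …
ICs: h(0) = 4, h′(0) = 6, h′′(0) = 18.

f: a_k = 0, -2, 1, -2/3, 1/2, -2/5, 1/3, …
g: a_k = 4, 8, 8, 16/3, 8/3, 16/15, 16/45, …
Weyl lclm of L_f,L_g ⇒ L₀ (ord ≤ 3).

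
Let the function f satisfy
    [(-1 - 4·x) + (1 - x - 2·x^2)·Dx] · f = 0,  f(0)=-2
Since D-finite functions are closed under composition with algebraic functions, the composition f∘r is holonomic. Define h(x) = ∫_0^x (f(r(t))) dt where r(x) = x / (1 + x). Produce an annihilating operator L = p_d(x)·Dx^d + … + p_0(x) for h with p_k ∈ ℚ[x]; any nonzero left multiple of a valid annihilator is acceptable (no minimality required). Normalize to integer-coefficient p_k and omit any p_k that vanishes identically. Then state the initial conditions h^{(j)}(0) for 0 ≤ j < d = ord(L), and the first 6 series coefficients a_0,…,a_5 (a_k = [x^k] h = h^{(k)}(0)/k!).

f: a_k = -2, -2, -6, -10, -22, -42, …
L₀ from L_f via x↦r, Dx↦r'^{-1}Dx.
h=∫h₀ ⇒ L = L₀·Dx.
L = (1 + 5·x)·Dx + (-1 - 2·x + x^2 + 2·x^3)·Dx^2  (order 2).
h: a_k = 0, -2, -1, -4/3, 0, -8/5, …
ICs: h(0) = 0, h′(0) = -2.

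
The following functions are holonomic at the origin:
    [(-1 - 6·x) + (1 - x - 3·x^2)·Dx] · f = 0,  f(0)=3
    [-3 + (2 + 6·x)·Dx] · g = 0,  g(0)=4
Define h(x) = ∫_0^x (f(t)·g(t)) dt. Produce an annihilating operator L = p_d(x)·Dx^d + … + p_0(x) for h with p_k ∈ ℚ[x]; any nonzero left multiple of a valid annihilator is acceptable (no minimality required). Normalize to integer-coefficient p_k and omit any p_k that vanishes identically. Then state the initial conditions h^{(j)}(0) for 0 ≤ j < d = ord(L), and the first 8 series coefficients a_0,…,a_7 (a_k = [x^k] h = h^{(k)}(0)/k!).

L = (5 + 15·x + 27·x^2)·Dx + (-2 - 4·x + 12·x^2 + 18·x^3)·Dx^2  (order 2).
h: a_k = 0, 12, 15, 35/2, 651/16, 9033/160, 18139/128, 388533/1792, …
ICs: h(0) = 0, h′(0) = 12.

f: a_k = 3, 3, 12, 21, 57, 120, 291, 651, …
g: a_k = 4, 6, -9/2, 27/4, -405/32, 1701/64, -15309/256, 72171/512, …
Sym-product of L_f,L_g gives L₀ (≤ ord 1).
Integrate: L := L₀·Dx.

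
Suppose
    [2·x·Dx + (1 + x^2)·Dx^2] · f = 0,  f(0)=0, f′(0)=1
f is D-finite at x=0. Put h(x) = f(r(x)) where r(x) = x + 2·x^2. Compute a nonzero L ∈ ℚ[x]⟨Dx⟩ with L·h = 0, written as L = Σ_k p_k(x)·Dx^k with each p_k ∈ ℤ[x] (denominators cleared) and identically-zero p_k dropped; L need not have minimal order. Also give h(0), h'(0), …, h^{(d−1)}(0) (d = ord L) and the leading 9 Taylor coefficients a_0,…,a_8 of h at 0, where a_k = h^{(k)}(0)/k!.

f: a_k = 0, 1, 0, -1/3, 0, 1/5, 0, -1/7, 0, …
Change of var in L_f (x↦r) gives L₀.
L = (-4 + 2·x + 16·x^2 + 48·x^3 + 48·x^4)·Dx + (1 + 4·x + x^2 + 8·x^3 + 20·x^4 + 16·x^5)·Dx^2  (order 2).
h: a_k = 0, 1, 2, -1/3, -2, -19/5, -2/3, 55/7, 14, …
ICs: h(0) = 0, h′(0) = 1.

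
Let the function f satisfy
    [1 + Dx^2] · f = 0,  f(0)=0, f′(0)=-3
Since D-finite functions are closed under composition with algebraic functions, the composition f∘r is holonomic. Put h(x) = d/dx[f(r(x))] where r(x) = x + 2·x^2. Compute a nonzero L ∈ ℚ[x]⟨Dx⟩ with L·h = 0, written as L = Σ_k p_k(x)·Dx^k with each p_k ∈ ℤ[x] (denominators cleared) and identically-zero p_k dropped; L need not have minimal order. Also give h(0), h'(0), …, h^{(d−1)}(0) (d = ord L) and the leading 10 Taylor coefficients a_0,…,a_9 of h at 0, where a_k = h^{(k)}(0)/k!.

L = (49 + 16·x + 96·x^2 + 256·x^3 + 256·x^4) + (-12 - 48·x)·Dx + (1 + 8·x + 16·x^2)·Dx^2  (order 2).
h: a_k = -3, -12, 3/2, 12, 239/8, 45/2, -1679/240, -239/15, -235873/13440, -1419/224, …
ICs: h(0) = -3, h′(0) = -12.

f: a_k = 0, -3, 0, 1/2, 0, -1/40, 0, 1/1680, 0, -1/120960, …
h₀=f(r): pull back L_f along r ⇒ L₀.
Differentiate: ansatz ord ≤ ord L₀ ⇒ L.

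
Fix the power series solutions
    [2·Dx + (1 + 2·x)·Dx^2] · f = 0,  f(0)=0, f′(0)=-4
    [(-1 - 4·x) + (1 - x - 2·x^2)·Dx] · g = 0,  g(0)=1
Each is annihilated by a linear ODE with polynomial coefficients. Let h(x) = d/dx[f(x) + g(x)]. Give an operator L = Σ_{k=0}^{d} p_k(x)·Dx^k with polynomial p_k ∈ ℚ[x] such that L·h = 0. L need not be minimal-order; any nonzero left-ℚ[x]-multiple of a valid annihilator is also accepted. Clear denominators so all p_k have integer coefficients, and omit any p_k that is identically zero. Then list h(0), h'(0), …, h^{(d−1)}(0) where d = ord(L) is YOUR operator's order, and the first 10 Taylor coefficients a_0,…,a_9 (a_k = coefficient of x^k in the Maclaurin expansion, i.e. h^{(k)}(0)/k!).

f: a_k = 0, -4, 4, -16/3, 8, -64/5, 64/3, -256/7, 64, -1024/9, …
g: a_k = 1, 1, 3, 5, 11, 21, 43, 85, 171, 341, …
Sum ⇒ L₀ = lclm(L_f,L_g) in ℚ(x)⟨Dx⟩.
Differentiate: ansatz ord ≤ ord L₀ ⇒ L.
L = (-54 - 228·x - 432·x^2 - 288·x^3 - 192·x^4) + (-11 - 124·x - 464·x^2 - 704·x^3 - 592·x^4 - 320·x^5)·Dx + (4 + 19·x + 17·x^2 - 42·x^3 - 116·x^4 - 136·x^5 - 64·x^6)·Dx^2  (order 2).
h: a_k = -3, 14, -1, 76, 41, 386, 339, 1880, 2045, 8878, …
ICs: h(0) = -3, h′(0) = 14.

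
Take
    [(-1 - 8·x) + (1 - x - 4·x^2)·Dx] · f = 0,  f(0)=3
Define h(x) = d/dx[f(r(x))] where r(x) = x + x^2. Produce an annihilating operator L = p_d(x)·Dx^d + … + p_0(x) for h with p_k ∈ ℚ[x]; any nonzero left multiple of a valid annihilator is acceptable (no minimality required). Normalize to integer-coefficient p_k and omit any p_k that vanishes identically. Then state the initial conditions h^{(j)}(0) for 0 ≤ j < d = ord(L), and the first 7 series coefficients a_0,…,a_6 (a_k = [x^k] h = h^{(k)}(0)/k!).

L = (12 + 78·x + 246·x^2 + 656·x^3 + 1128·x^4 + 960·x^5 + 320·x^6) + (-1 - 9·x - 9·x^2 + 66·x^3 + 220·x^4 + 312·x^5 + 224·x^6 + 64·x^7)·Dx  (order 1).
h: a_k = 3, 36, 171, 732, 3120, 12402, 48153, …
ICs: h(0) = 3.

f: a_k = 3, 3, 15, 27, 87, 195, 543, …
Substitute x→r, Dx→(1/r')Dx; clear ⇒ L₀.
h₀' ⇒ L via d/dx closure of L₀.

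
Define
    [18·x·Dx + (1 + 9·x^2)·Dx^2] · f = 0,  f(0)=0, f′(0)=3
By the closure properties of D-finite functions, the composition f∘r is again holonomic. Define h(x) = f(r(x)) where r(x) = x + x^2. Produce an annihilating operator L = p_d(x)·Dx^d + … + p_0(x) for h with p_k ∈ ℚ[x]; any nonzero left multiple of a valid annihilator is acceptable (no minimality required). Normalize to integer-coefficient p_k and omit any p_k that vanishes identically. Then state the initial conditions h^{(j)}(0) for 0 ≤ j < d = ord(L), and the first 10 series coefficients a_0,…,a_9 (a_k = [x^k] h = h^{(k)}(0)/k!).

f: a_k = 0, 3, 0, -9, 0, 243/5, 0, -2187/7, 0, 2187, …
Change of var in L_f (x↦r) gives L₀.
L = (-2 + 18·x + 72·x^2 + 108·x^3 + 54·x^4)·Dx + (1 + 2·x + 9·x^2 + 36·x^3 + 45·x^4 + 18·x^5)·Dx^2  (order 2).
h: a_k = 0, 3, 3, -9, -27, 108/5, 234, 1215/7, -1701, -4131, …
ICs: h(0) = 0, h′(0) = 3.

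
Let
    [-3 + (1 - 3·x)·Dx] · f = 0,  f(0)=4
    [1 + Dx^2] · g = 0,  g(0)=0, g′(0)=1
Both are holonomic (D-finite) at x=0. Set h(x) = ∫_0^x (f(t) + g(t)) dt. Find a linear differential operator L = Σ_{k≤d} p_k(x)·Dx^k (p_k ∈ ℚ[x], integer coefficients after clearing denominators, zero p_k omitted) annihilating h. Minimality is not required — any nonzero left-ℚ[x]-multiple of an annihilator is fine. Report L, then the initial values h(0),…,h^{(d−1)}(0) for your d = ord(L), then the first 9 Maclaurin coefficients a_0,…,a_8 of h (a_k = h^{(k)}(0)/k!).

L = (165 - 18·x + 27·x^2)·Dx + (-19 + 63·x - 27·x^2 + 27·x^3)·Dx^2 + (165 - 18·x + 27·x^2)·Dx^3 + (-19 + 63·x - 27·x^2 + 27·x^3)·Dx^4  (order 4).
h: a_k = 0, 4, 13/2, 12, 647/24, 324/5, 116641/720, 2916/7, 44089919/40320, …
ICs: h(0) = 0, h′(0) = 4, h′′(0) = 13, h′′′(0) = 72.

f: a_k = 4, 12, 36, 108, 324, 972, 2916, 8748, 26244, …
g: a_k = 0, 1, 0, -1/6, 0, 1/120, 0, -1/5040, 0, …
Weyl lclm of L_f,L_g ⇒ L₀ (ord ≤ 3).
h=∫₀ˣh₀: take L = L₀·Dx.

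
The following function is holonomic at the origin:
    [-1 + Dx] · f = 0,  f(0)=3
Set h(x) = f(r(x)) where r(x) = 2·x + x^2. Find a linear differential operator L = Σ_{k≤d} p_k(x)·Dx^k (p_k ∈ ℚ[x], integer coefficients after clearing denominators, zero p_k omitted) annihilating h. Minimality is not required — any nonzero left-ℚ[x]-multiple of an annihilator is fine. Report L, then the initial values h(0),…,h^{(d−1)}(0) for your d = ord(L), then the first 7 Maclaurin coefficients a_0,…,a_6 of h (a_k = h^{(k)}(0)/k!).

L = (-2 - 2·x) + Dx  (order 1).
h: a_k = 3, 6, 9, 10, 19/2, 39/5, 173/30, …
ICs: h(0) = 3.

f: a_k = 3, 3, 3/2, 1/2, 1/8, 1/40, 1/240, …
Substitute x→r, Dx→(1/r')Dx; clear ⇒ L₀.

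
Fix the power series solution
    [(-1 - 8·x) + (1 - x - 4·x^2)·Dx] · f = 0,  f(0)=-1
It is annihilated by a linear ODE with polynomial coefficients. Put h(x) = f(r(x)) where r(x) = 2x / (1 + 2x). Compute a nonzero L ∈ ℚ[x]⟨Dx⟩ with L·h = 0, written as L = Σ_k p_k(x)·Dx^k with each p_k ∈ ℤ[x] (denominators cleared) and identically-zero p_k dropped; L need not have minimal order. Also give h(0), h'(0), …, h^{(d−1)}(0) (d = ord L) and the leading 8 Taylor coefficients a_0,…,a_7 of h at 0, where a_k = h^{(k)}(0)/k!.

f: a_k = -1, -1, -5, -9, -29, -65, -181, -441, …
Change of var in L_f (x↦r) gives L₀.
L = (2 + 36·x) + (-1 - 4·x + 12·x^2 + 32·x^3)·Dx  (order 1).
h: a_k = -1, -2, -16, 0, -256, 512, -5120, 18432, …
ICs: h(0) = -1.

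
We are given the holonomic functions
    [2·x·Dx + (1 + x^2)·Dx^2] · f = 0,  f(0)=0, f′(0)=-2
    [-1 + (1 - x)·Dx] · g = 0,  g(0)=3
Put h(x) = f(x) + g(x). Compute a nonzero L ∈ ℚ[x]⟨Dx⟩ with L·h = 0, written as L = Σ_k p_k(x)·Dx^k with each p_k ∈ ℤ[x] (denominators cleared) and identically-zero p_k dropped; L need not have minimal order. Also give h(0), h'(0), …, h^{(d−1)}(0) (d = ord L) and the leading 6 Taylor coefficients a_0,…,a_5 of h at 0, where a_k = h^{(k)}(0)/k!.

f: a_k = 0, -2, 0, 2/3, 0, -2/5, …
g: a_k = 3, 3, 3, 3, 3, 3, …
Sum ⇒ L₀ = lclm(L_f,L_g) in ℚ(x)⟨Dx⟩.
L = (2 - 8·x - 6·x^2)·Dx + (-4 + 2·x - 4·x^2 - 6·x^3)·Dx^2 + (1 - x^4)·Dx^3  (order 3).
h: a_k = 3, 1, 3, 11/3, 3, 13/5, …
ICs: h(0) = 3, h′(0) = 1, h′′(0) = 6.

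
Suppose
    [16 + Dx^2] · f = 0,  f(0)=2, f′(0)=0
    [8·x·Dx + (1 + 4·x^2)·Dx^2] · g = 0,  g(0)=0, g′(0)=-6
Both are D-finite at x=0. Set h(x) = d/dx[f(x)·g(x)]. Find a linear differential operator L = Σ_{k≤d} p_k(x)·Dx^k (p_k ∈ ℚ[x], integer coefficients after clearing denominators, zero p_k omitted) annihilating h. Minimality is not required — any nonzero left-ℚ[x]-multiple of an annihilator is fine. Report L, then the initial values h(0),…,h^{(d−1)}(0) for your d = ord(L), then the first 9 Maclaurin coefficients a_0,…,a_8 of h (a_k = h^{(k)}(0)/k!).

f: a_k = 2, 0, -16, 0, 64/3, 0, -512/45, 0, 1024/315, …
g: a_k = 0, -6, 0, 8, 0, -96/5, 0, 384/7, 0, …
h₀=f·g: eliminate ⇒ L₀, order ≤ 2·2.
Differentiate: ansatz ord ≤ ord L₀ ⇒ L.
L = (4096 + 58368·x^2 + 354304·x^4 + 983040·x^6 + 1867776·x^8 + 2621440·x^10 + 2097152·x^12) + (1984·x + 30208·x^3 + 158720·x^5 + 409600·x^7 + 655360·x^9 + 524288·x^11)·Dx + (336 + 5216·x^2 + 34560·x^4 + 114176·x^6 + 249856·x^8 + 360448·x^10 + 262144·x^12)·Dx^2 + (124·x + 1888·x^3 + 9920·x^5 + 25600·x^7 + 40960·x^9 + 32768·x^11)·Dx^3 + (5 + 98·x^2 + 776·x^4 + 3296·x^6 + 8320·x^8 + 12288·x^10 + 8192·x^12)·Dx^4  (order 4).
h: a_k = -12, 0, 336, 0, -1472, 0, 68864/15, 0, -109568/7, …
ICs: h(0) = -12, h′(0) = 0, h′′(0) = 672, h′′′(0) = 0.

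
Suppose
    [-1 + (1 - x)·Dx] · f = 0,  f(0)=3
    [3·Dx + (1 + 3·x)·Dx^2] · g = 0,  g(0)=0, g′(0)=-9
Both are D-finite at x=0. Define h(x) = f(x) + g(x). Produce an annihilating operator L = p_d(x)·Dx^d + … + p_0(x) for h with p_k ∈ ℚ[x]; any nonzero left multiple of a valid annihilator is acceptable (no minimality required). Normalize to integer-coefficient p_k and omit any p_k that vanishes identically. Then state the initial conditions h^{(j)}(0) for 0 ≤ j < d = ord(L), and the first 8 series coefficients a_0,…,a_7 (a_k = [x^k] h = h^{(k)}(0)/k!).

f: a_k = 3, 3, 3, 3, 3, 3, 3, 3, …
g: a_k = 0, -9, 27/2, -27, 243/4, -729/5, 729/2, -6561/7, …
Sum ⇒ L₀ = lclm(L_f,L_g) in ℚ(x)⟨Dx⟩.
L = (54 + 18·x)·Dx + (-12 + 72·x + 36·x^2)·Dx^2 + (-5 - 13·x + 9·x^2 + 9·x^3)·Dx^3  (order 3).
h: a_k = 3, -6, 33/2, -24, 255/4, -714/5, 735/2, -6540/7, …
ICs: h(0) = 3, h′(0) = -6, h′′(0) = 33.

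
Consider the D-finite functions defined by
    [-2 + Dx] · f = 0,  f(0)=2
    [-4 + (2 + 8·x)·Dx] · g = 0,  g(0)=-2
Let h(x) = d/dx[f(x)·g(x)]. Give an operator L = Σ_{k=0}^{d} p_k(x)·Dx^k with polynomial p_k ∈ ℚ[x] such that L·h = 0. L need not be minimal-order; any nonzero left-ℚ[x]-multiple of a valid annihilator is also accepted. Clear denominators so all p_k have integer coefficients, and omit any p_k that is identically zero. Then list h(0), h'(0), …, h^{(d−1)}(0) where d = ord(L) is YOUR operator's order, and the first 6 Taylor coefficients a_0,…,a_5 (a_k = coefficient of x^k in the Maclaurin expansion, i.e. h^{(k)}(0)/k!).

L = (2 + 16·x + 16·x^2) + (-1 - 6·x - 8·x^2)·Dx  (order 1).
h: a_k = -16, -32, -64, 128/3, -896/3, 15616/15, …
ICs: h(0) = -16.

f: a_k = 2, 4, 4, 8/3, 4/3, 8/15, …
g: a_k = -2, -4, 4, -8, 20, -56, …
Sym-product of L_f,L_g gives L₀ (≤ ord 1).
Differentiate: ansatz ord ≤ ord L₀ ⇒ L.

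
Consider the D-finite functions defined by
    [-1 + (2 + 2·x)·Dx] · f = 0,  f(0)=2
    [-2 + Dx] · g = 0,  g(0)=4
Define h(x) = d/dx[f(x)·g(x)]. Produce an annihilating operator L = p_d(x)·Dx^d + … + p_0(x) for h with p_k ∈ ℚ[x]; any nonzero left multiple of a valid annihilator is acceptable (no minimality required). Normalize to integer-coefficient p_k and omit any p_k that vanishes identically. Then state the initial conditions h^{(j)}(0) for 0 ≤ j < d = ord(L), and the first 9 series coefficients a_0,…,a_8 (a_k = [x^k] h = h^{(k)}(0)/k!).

f: a_k = 2, 1, -1/4, 1/8, -5/64, 7/128, -21/512, 33/1024, -429/16384, …
g: a_k = 4, 8, 8, 16/3, 8/3, 16/15, 16/45, 32/315, 8/315, …
Sym-product of L_f,L_g gives L₀ (≤ ord 1).
h=h₀': d/dx-closure on L₀ ⇒ L.
L = (23 + 40·x + 16·x^2) + (-10 - 18·x - 8·x^2)·Dx  (order 1).
h: a_k = 20, 46, 103/2, 449/12, 1949/96, 1643/192, 36047/11520, 135617/161280, 815221/2580480, …
ICs: h(0) = 20.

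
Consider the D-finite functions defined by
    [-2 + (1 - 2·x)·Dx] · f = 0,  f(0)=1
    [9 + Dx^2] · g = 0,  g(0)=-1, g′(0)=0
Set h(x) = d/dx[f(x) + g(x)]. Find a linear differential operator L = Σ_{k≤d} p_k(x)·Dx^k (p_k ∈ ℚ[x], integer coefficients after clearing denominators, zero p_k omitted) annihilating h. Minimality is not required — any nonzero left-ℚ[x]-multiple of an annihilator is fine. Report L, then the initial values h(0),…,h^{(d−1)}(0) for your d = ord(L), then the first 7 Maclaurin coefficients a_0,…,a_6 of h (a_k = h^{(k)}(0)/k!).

f: a_k = 1, 2, 4, 8, 16, 32, 64, …
g: a_k = -1, 0, 9/2, 0, -27/8, 0, 81/80, …
L₀ := lclm(L_f,L_g); ord L₀ ≤ 1+2.
Derive L from L₀ (diff closure).
L = (684 - 432·x + 432·x^2) + (-99 + 306·x - 324·x^2 + 216·x^3)·Dx + (76 - 48·x + 48·x^2)·Dx^2 + (-11 + 34·x - 36·x^2 + 24·x^3)·Dx^3  (order 3).
h: a_k = 2, 17, 24, 101/2, 160, 15603/40, 896, …
ICs: h(0) = 2, h′(0) = 17, h′′(0) = 48.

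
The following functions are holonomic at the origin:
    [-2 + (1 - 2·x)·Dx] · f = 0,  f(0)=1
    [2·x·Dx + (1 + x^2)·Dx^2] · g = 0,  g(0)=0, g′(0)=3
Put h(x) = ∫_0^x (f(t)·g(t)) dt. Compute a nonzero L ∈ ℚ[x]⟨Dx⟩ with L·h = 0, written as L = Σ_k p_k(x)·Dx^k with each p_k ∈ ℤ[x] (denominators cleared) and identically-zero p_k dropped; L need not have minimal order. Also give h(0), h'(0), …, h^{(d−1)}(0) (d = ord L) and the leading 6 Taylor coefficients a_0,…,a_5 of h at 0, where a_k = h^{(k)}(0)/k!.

f: a_k = 1, 2, 4, 8, 16, 32, …
g: a_k = 0, 3, 0, -1, 0, 3/5, …
f·g: L₀ = L_f ⊗_s L_g, ord ≤ 1·2.
h=∫h₀ ⇒ L = L₀·Dx.
L = 4·x·Dx + (4 - 2·x + 8·x^2)·Dx^2 + (-1 + 2·x - x^2 + 2·x^3)·Dx^3  (order 3).
h: a_k = 0, 0, 3/2, 2, 11/4, 22/5, …
ICs: h(0) = 0, h′(0) = 0, h′′(0) = 3.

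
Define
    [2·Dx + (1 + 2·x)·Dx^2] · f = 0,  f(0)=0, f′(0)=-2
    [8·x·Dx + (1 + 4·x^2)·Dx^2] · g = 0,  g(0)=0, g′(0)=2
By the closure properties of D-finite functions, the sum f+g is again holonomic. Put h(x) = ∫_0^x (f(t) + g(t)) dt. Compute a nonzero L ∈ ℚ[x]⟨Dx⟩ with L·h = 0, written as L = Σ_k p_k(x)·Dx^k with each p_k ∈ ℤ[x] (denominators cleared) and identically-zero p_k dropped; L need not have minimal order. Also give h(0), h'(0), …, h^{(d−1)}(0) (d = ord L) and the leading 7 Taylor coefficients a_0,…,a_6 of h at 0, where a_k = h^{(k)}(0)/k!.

f: a_k = 0, -2, 2, -8/3, 4, -32/5, 32/3, …
g: a_k = 0, 2, 0, -8/3, 0, 32/5, 0, …
L₀ := lclm(L_f,L_g); ord L₀ ≤ 2+2.
h=∫h₀ ⇒ L = L₀·Dx.
L = (-8 - 48·x + 96·x^2 + 64·x^3)·Dx^2 + (-8 - 16·x + 192·x^3 + 128·x^4)·Dx^3 + (-1 + 2·x + 8·x^2 + 16·x^3 + 48·x^4 + 32·x^5)·Dx^4  (order 4).
h: a_k = 0, 0, 0, 2/3, -4/3, 4/5, 0, …
ICs: h(0) = 0, h′(0) = 0, h′′(0) = 0, h′′′(0) = 4.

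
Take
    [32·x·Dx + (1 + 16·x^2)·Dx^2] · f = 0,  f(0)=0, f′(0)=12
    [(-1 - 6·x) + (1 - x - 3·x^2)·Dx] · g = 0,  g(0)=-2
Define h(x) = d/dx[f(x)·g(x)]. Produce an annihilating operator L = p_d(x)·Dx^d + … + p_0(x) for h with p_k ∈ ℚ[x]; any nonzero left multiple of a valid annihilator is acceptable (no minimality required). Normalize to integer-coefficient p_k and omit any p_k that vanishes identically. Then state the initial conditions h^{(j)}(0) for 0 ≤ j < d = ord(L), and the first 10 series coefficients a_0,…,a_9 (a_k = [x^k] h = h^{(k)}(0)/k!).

L = (-74 + 8736·x^2 + 18432·x^3 + 82944·x^4) + (25 + 182·x - 48·x^2 + 96·x^3 + 18432·x^4 + 55296·x^5)·Dx + (-3 - 13·x - 167·x^2 - 16·x^3 - 1472·x^4 + 3072·x^5 + 6912·x^6)·Dx^2  (order 2).
h: a_k = -24, -48, 96, -160, -5864, -38784/5, 323128/5, 1499072/35, -44639328/35, -3769520/3, …
ICs: h(0) = -24, h′(0) = -48.

f: a_k = 0, 12, 0, -64, 0, 3072/5, 0, -49152/7, 0, 262144/3, …
g: a_k = -2, -2, -8, -14, -38, -80, -194, -434, -1016, -2318, …
f·g: L₀ = L_f ⊗_s L_g, ord ≤ 2·1.
Derive L from L₀ (diff closure).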